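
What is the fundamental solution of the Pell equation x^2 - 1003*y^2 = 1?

First expand sqrt(1003) as a continued fraction. With x_i = (sqrt(1003) + m_i)/d_i and (m_0, d_0) = (0, 1): a_0 = floor(sqrt(1003)) = 31, since 31^2 = 961 <= 1003 < 1024 = 32^2.
Iterate m_{i+1} = d_i*a_i - m_i, d_{i+1} = (1003 - m_{i+1}^2)/d_i, a_{i+1} = floor((a_0 + m_{i+1})/d_{i+1}):
  m_1 = 1*31 - 0 = 31, d_1 = (1003 - 31^2)/1 = 42/1 = 42, a_1 = floor((31 + 31)/42) = 1.
  m_2 = 42*1 - 31 = 11, d_2 = (1003 - 11^2)/42 = 882/42 = 21, a_2 = floor((31 + 11)/21) = 2.
  m_3 = 21*2 - 11 = 31, d_3 = (1003 - 31^2)/21 = 42/21 = 2, a_3 = floor((31 + 31)/2) = 31.
  m_4 = 2*31 - 31 = 31, d_4 = (1003 - 31^2)/2 = 42/2 = 21, a_4 = floor((31 + 31)/21) = 2.
  m_5 = 21*2 - 31 = 11, d_5 = (1003 - 11^2)/21 = 882/21 = 42, a_5 = floor((31 + 11)/42) = 1.
  m_6 = 42*1 - 11 = 31, d_6 = (1003 - 31^2)/42 = 42/42 = 1, a_6 = floor((31 + 31)/1) = 62.
  m_7 = 1*62 - 31 = 31, d_7 = (1003 - 31^2)/1 = 42/1 = 42: (m_7, d_7) = (m_1, d_1) = (31, 42), so from here the quotients repeat a_1, ..., a_6; the period length is 6.
So sqrt(1003) = [31; (1, 2, 31, 2, 1, 62)] with period length k = 6.
k is even, so the fundamental solution of x^2 - 1003y^2 = 1 is (p_{k-1}, q_{k-1}) = (p_5, q_5); compute convergents through index 5.
Convergents (p_i = a_i*p_{i-1} + p_{i-2}, q_i = a_i*q_{i-1} + q_{i-2} with p_{-2}=0, p_{-1}=1, q_{-2}=1, q_{-1}=0):
  i=0: a_0=31, p_0 = 31*1 + 0 = 31, q_0 = 31*0 + 1 = 1.
  i=1: a_1=1, p_1 = 1*31 + 1 = 32, q_1 = 1*1 + 0 = 1.
  i=2: a_2=2, p_2 = 2*32 + 31 = 95, q_2 = 2*1 + 1 = 3.
  i=3: a_3=31, p_3 = 31*95 + 32 = 2977, q_3 = 31*3 + 1 = 94.
  i=4: a_4=2, p_4 = 2*2977 + 95 = 6049, q_4 = 2*94 + 3 = 191.
  i=5: a_5=1, p_5 = 1*6049 + 2977 = 9026, q_5 = 1*191 + 94 = 285.
Check: 9026^2 - 1003*285^2 = 81468676 - 81468675 = 1, so (x, y) = (9026, 285) solves the equation, and by the theorem it is the least positive solution.

(x, y) = (9026, 285)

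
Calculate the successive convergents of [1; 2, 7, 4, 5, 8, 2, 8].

Using the convergent recurrence p_i = a_i*p_{i-1} + p_{i-2}, q_i = a_i*q_{i-1} + q_{i-2} with p_{-2}=0, p_{-1}=1, q_{-2}=1, q_{-1}=0:
  i=0: a_0=1, p_0 = 1*1 + 0 = 1, q_0 = 1*0 + 1 = 1.
  i=1: a_1=2, p_1 = 2*1 + 1 = 3, q_1 = 2*1 + 0 = 2.
  i=2: a_2=7, p_2 = 7*3 + 1 = 22, q_2 = 7*2 + 1 = 15.
  i=3: a_3=4, p_3 = 4*22 + 3 = 91, q_3 = 4*15 + 2 = 62.
  i=4: a_4=5, p_4 = 5*91 + 22 = 477, q_4 = 5*62 + 15 = 325.
  i=5: a_5=8, p_5 = 8*477 + 91 = 3907, q_5 = 8*325 + 62 = 2662.
  i=6: a_6=2, p_6 = 2*3907 + 477 = 8291, q_6 = 2*2662 + 325 = 5649.
  i=7: a_7=8, p_7 = 8*8291 + 3907 = 70235, q_7 = 8*5649 + 2662 = 47854.

1/1, 3/2, 22/15, 91/62, 477/325, 3907/2662, 8291/5649, 70235/47854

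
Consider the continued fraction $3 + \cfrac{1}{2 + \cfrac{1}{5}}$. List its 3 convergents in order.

Using the convergent recurrence p_i = a_i*p_{i-1} + p_{i-2}, q_i = a_i*q_{i-1} + q_{i-2} with p_{-2}=0, p_{-1}=1, q_{-2}=1, q_{-1}=0:
  i=0: a_0=3, p_0 = 3*1 + 0 = 3, q_0 = 3*0 + 1 = 1.
  i=1: a_1=2, p_1 = 2*3 + 1 = 7, q_1 = 2*1 + 0 = 2.
  i=2: a_2=5, p_2 = 5*7 + 3 = 38, q_2 = 5*2 + 1 = 11.

3/1, 7/2, 38/11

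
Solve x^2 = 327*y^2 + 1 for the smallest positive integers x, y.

(x, y) = (217, 12)

First expand sqrt(327) as a continued fraction. With x_i = (sqrt(327) + m_i)/d_i and (m_0, d_0) = (0, 1): a_0 = floor(sqrt(327)) = 18, since 18^2 = 324 <= 327 < 361 = 19^2.
Iterate m_{i+1} = d_i*a_i - m_i, d_{i+1} = (327 - m_{i+1}^2)/d_i, a_{i+1} = floor((a_0 + m_{i+1})/d_{i+1}):
  m_1 = 1*18 - 0 = 18, d_1 = (327 - 18^2)/1 = 3/1 = 3, a_1 = floor((18 + 18)/3) = 12.
  m_2 = 3*12 - 18 = 18, d_2 = (327 - 18^2)/3 = 3/3 = 1, a_2 = floor((18 + 18)/1) = 36.
  m_3 = 1*36 - 18 = 18, d_3 = (327 - 18^2)/1 = 3/1 = 3: (m_3, d_3) = (m_1, d_1) = (18, 3), so from here the quotients repeat a_1, a_2; the period length is 2.
So sqrt(327) = [18; (12, 36)] with period length k = 2.
k is even, so the fundamental solution of x^2 - 327y^2 = 1 is (p_{k-1}, q_{k-1}) = (p_1, q_1); compute convergents through index 1.
Convergents (p_i = a_i*p_{i-1} + p_{i-2}, q_i = a_i*q_{i-1} + q_{i-2} with p_{-2}=0, p_{-1}=1, q_{-2}=1, q_{-1}=0):
  i=0: a_0=18, p_0 = 18*1 + 0 = 18, q_0 = 18*0 + 1 = 1.
  i=1: a_1=12, p_1 = 12*18 + 1 = 217, q_1 = 12*1 + 0 = 12.
Check: 217^2 - 327*12^2 = 47089 - 47088 = 1, so (x, y) = (217, 12) solves the equation, and by the theorem it is the least positive solution.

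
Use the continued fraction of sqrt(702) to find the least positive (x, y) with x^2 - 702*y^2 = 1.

(x, y) = (53, 2)

First expand sqrt(702) as a continued fraction. With x_i = (sqrt(702) + m_i)/d_i and (m_0, d_0) = (0, 1): a_0 = floor(sqrt(702)) = 26, since 26^2 = 676 <= 702 < 729 = 27^2.
Iterate m_{i+1} = d_i*a_i - m_i, d_{i+1} = (702 - m_{i+1}^2)/d_i, a_{i+1} = floor((a_0 + m_{i+1})/d_{i+1}):
  m_1 = 1*26 - 0 = 26, d_1 = (702 - 26^2)/1 = 26/1 = 26, a_1 = floor((26 + 26)/26) = 2.
  m_2 = 26*2 - 26 = 26, d_2 = (702 - 26^2)/26 = 26/26 = 1, a_2 = floor((26 + 26)/1) = 52.
  m_3 = 1*52 - 26 = 26, d_3 = (702 - 26^2)/1 = 26/1 = 26: (m_3, d_3) = (m_1, d_1) = (26, 26), so from here the quotients repeat a_1, a_2; the period length is 2.
So sqrt(702) = [26; (2, 52)] with period length k = 2.
k is even, so the fundamental solution of x^2 - 702y^2 = 1 is (p_{k-1}, q_{k-1}) = (p_1, q_1); compute convergents through index 1.
Convergents (p_i = a_i*p_{i-1} + p_{i-2}, q_i = a_i*q_{i-1} + q_{i-2} with p_{-2}=0, p_{-1}=1, q_{-2}=1, q_{-1}=0):
  i=0: a_0=26, p_0 = 26*1 + 0 = 26, q_0 = 26*0 + 1 = 1.
  i=1: a_1=2, p_1 = 2*26 + 1 = 53, q_1 = 2*1 + 0 = 2.
Check: 53^2 - 702*2^2 = 2809 - 2808 = 1, so (x, y) = (53, 2) solves the equation, and by the theorem it is the least positive solution.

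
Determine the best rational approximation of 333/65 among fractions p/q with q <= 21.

Expand x = 333/65 as a continued fraction with the Euclidean algorithm:
  333 = 5*65 + 8, so a_0 = 5.
  65 = 8*8 + 1, so a_1 = 8.
  8 = 8*1 + 0, so a_2 = 8.
so x = [5; 8, 8].
Convergents (p_i = a_i*p_{i-1} + p_{i-2}, q_i = a_i*q_{i-1} + q_{i-2} with p_{-2}=0, p_{-1}=1, q_{-2}=1, q_{-1}=0), until the denominator exceeds 21:
  i=0: a_0=5, p_0 = 5*1 + 0 = 5, q_0 = 5*0 + 1 = 1.
  i=1: a_1=8, p_1 = 8*5 + 1 = 41, q_1 = 8*1 + 0 = 8.
  i=2: a_2=8, p_2 = 8*41 + 5 = 333, q_2 = 8*8 + 1 = 65.
q_2 = 65 > 21, so the last convergent with denominator <= 21 is p_1/q_1 = 41/8.
The closest fraction with denominator <= 21 is either p_1/q_1 or the intermediate fraction (k*p_1 + p_0)/(k*q_1 + q_0) with the largest k >= 1 whose denominator stays <= 21; these approach x as k grows, and every other convergent or intermediate fraction in range is farther away.
Largest k: floor((21 - q_0)/q_1) = floor((21 - 1)/8) = 2.
That gives (2*41 + 5)/(2*8 + 1) = 87/17.
Compare the errors: |x - 41/8| = |333*8 - 41*65|/(65*8) = 1/520, and |x - 87/17| = |333*17 - 87*65|/(65*17) = 6/1105.
Cross-multiplying, 1*1105 = 1105 < 3120 = 6*520, so 1/520 is smaller: the convergent 41/8 is closer to x than 87/17.

41/8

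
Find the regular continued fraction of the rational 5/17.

[0; 3, 2, 2]

Run the Euclidean algorithm on 5 and 17; the successive quotients are the partial quotients a_0, a_1, ... (each step inverts the fractional part left over by the previous one):
  5 = 0*17 + 5, so a_0 = 0.
  17 = 3*5 + 2, so a_1 = 3.
  5 = 2*2 + 1, so a_2 = 2.
  2 = 2*1 + 0, so a_3 = 2.
The remainder reaches 0 after 4 divisions, so the expansion has 4 partial quotients, read off in order.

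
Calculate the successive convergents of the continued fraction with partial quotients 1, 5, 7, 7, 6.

1/1, 6/5, 43/36, 307/257, 1885/1578

Using the convergent recurrence p_i = a_i*p_{i-1} + p_{i-2}, q_i = a_i*q_{i-1} + q_{i-2} with p_{-2}=0, p_{-1}=1, q_{-2}=1, q_{-1}=0:
  i=0: a_0=1, p_0 = 1*1 + 0 = 1, q_0 = 1*0 + 1 = 1.
  i=1: a_1=5, p_1 = 5*1 + 1 = 6, q_1 = 5*1 + 0 = 5.
  i=2: a_2=7, p_2 = 7*6 + 1 = 43, q_2 = 7*5 + 1 = 36.
  i=3: a_3=7, p_3 = 7*43 + 6 = 307, q_3 = 7*36 + 5 = 257.
  i=4: a_4=6, p_4 = 6*307 + 43 = 1885, q_4 = 6*257 + 36 = 1578.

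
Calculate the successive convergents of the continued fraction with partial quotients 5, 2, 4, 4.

5/1, 11/2, 49/9, 207/38

Using the convergent recurrence p_i = a_i*p_{i-1} + p_{i-2}, q_i = a_i*q_{i-1} + q_{i-2} with p_{-2}=0, p_{-1}=1, q_{-2}=1, q_{-1}=0:
  i=0: a_0=5, p_0 = 5*1 + 0 = 5, q_0 = 5*0 + 1 = 1.
  i=1: a_1=2, p_1 = 2*5 + 1 = 11, q_1 = 2*1 + 0 = 2.
  i=2: a_2=4, p_2 = 4*11 + 5 = 49, q_2 = 4*2 + 1 = 9.
  i=3: a_3=4, p_3 = 4*49 + 11 = 207, q_3 = 4*9 + 2 = 38.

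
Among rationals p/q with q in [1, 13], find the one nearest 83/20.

Expand x = 83/20 as a continued fraction with the Euclidean algorithm:
  83 = 4*20 + 3, so a_0 = 4.
  20 = 6*3 + 2, so a_1 = 6.
  3 = 1*2 + 1, so a_2 = 1.
  2 = 2*1 + 0, so a_3 = 2.
so x = [4; 6, 1, 2].
Convergents (p_i = a_i*p_{i-1} + p_{i-2}, q_i = a_i*q_{i-1} + q_{i-2} with p_{-2}=0, p_{-1}=1, q_{-2}=1, q_{-1}=0), until the denominator exceeds 13:
  i=0: a_0=4, p_0 = 4*1 + 0 = 4, q_0 = 4*0 + 1 = 1.
  i=1: a_1=6, p_1 = 6*4 + 1 = 25, q_1 = 6*1 + 0 = 6.
  i=2: a_2=1, p_2 = 1*25 + 4 = 29, q_2 = 1*6 + 1 = 7.
  i=3: a_3=2, p_3 = 2*29 + 25 = 83, q_3 = 2*7 + 6 = 20.
q_3 = 20 > 13, so the last convergent with denominator <= 13 is p_2/q_2 = 29/7.
The closest fraction with denominator <= 13 is either p_2/q_2 or the intermediate fraction (k*p_2 + p_1)/(k*q_2 + q_1) with the largest k >= 1 whose denominator stays <= 13; these approach x as k grows, and every other convergent or intermediate fraction in range is farther away.
Largest k: floor((13 - q_1)/q_2) = floor((13 - 6)/7) = 1.
That gives (1*29 + 25)/(1*7 + 6) = 54/13.
Compare the errors: |x - 29/7| = |83*7 - 29*20|/(20*7) = 1/140, and |x - 54/13| = |83*13 - 54*20|/(20*13) = 1/260.
Cross-multiplying, 1*140 = 140 < 260 = 1*260, so 1/260 is smaller: the intermediate fraction 54/13 is closer to x than 29/7.

54/13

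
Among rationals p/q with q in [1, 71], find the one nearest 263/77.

Expand x = 263/77 as a continued fraction with the Euclidean algorithm:
  263 = 3*77 + 32, so a_0 = 3.
  77 = 2*32 + 13, so a_1 = 2.
  32 = 2*13 + 6, so a_2 = 2.
  13 = 2*6 + 1, so a_3 = 2.
  6 = 6*1 + 0, so a_4 = 6.
so x = [3; 2, 2, 2, 6].
Convergents (p_i = a_i*p_{i-1} + p_{i-2}, q_i = a_i*q_{i-1} + q_{i-2} with p_{-2}=0, p_{-1}=1, q_{-2}=1, q_{-1}=0), until the denominator exceeds 71:
  i=0: a_0=3, p_0 = 3*1 + 0 = 3, q_0 = 3*0 + 1 = 1.
  i=1: a_1=2, p_1 = 2*3 + 1 = 7, q_1 = 2*1 + 0 = 2.
  i=2: a_2=2, p_2 = 2*7 + 3 = 17, q_2 = 2*2 + 1 = 5.
  i=3: a_3=2, p_3 = 2*17 + 7 = 41, q_3 = 2*5 + 2 = 12.
  i=4: a_4=6, p_4 = 6*41 + 17 = 263, q_4 = 6*12 + 5 = 77.
q_4 = 77 > 71, so the last convergent with denominator <= 71 is p_3/q_3 = 41/12.
The closest fraction with denominator <= 71 is either p_3/q_3 or the intermediate fraction (k*p_3 + p_2)/(k*q_3 + q_2) with the largest k >= 1 whose denominator stays <= 71; these approach x as k grows, and every other convergent or intermediate fraction in range is farther away.
Largest k: floor((71 - q_2)/q_3) = floor((71 - 5)/12) = 5.
That gives (5*41 + 17)/(5*12 + 5) = 222/65.
Compare the errors: |x - 41/12| = |263*12 - 41*77|/(77*12) = 1/924, and |x - 222/65| = |263*65 - 222*77|/(77*65) = 1/5005.
Cross-multiplying, 1*924 = 924 < 5005 = 1*5005, so 1/5005 is smaller: the intermediate fraction 222/65 is closer to x than 41/12.

222/65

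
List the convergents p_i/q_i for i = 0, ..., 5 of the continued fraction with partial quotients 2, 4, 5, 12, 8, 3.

2/1, 9/4, 47/21, 573/256, 4631/2069, 14466/6463

Using the convergent recurrence p_i = a_i*p_{i-1} + p_{i-2}, q_i = a_i*q_{i-1} + q_{i-2} with p_{-2}=0, p_{-1}=1, q_{-2}=1, q_{-1}=0:
  i=0: a_0=2, p_0 = 2*1 + 0 = 2, q_0 = 2*0 + 1 = 1.
  i=1: a_1=4, p_1 = 4*2 + 1 = 9, q_1 = 4*1 + 0 = 4.
  i=2: a_2=5, p_2 = 5*9 + 2 = 47, q_2 = 5*4 + 1 = 21.
  i=3: a_3=12, p_3 = 12*47 + 9 = 573, q_3 = 12*21 + 4 = 256.
  i=4: a_4=8, p_4 = 8*573 + 47 = 4631, q_4 = 8*256 + 21 = 2069.
  i=5: a_5=3, p_5 = 3*4631 + 573 = 14466, q_5 = 3*2069 + 256 = 6463.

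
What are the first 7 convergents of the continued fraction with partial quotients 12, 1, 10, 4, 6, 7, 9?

12/1, 13/1, 142/11, 581/45, 3628/281, 25977/2012, 237421/18389

Using the convergent recurrence p_i = a_i*p_{i-1} + p_{i-2}, q_i = a_i*q_{i-1} + q_{i-2} with p_{-2}=0, p_{-1}=1, q_{-2}=1, q_{-1}=0:
  i=0: a_0=12, p_0 = 12*1 + 0 = 12, q_0 = 12*0 + 1 = 1.
  i=1: a_1=1, p_1 = 1*12 + 1 = 13, q_1 = 1*1 + 0 = 1.
  i=2: a_2=10, p_2 = 10*13 + 12 = 142, q_2 = 10*1 + 1 = 11.
  i=3: a_3=4, p_3 = 4*142 + 13 = 581, q_3 = 4*11 + 1 = 45.
  i=4: a_4=6, p_4 = 6*581 + 142 = 3628, q_4 = 6*45 + 11 = 281.
  i=5: a_5=7, p_5 = 7*3628 + 581 = 25977, q_5 = 7*281 + 45 = 2012.
  i=6: a_6=9, p_6 = 9*25977 + 3628 = 237421, q_6 = 9*2012 + 281 = 18389.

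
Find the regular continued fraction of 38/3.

Run the Euclidean algorithm on 38 and 3; the successive quotients are the partial quotients a_0, a_1, ... (each step inverts the fractional part left over by the previous one):
  38 = 12*3 + 2, so a_0 = 12.
  3 = 1*2 + 1, so a_1 = 1.
  2 = 2*1 + 0, so a_2 = 2.
The remainder reaches 0 after 3 divisions, so the expansion has 3 partial quotients, read off in order.

[12; 1, 2]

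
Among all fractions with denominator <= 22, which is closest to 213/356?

Expand x = 213/356 as a continued fraction with the Euclidean algorithm:
  213 = 0*356 + 213, so a_0 = 0.
  356 = 1*213 + 143, so a_1 = 1.
  213 = 1*143 + 70, so a_2 = 1.
  143 = 2*70 + 3, so a_3 = 2.
  70 = 23*3 + 1, so a_4 = 23.
  3 = 3*1 + 0, so a_5 = 3.
so x = [0; 1, 1, 2, 23, 3].
Convergents (p_i = a_i*p_{i-1} + p_{i-2}, q_i = a_i*q_{i-1} + q_{i-2} with p_{-2}=0, p_{-1}=1, q_{-2}=1, q_{-1}=0), until the denominator exceeds 22:
  i=0: a_0=0, p_0 = 0*1 + 0 = 0, q_0 = 0*0 + 1 = 1.
  i=1: a_1=1, p_1 = 1*0 + 1 = 1, q_1 = 1*1 + 0 = 1.
  i=2: a_2=1, p_2 = 1*1 + 0 = 1, q_2 = 1*1 + 1 = 2.
  i=3: a_3=2, p_3 = 2*1 + 1 = 3, q_3 = 2*2 + 1 = 5.
  i=4: a_4=23, p_4 = 23*3 + 1 = 70, q_4 = 23*5 + 2 = 117.
q_4 = 117 > 22, so the last convergent with denominator <= 22 is p_3/q_3 = 3/5.
The closest fraction with denominator <= 22 is either p_3/q_3 or the intermediate fraction (k*p_3 + p_2)/(k*q_3 + q_2) with the largest k >= 1 whose denominator stays <= 22; these approach x as k grows, and every other convergent or intermediate fraction in range is farther away.
Largest k: floor((22 - q_2)/q_3) = floor((22 - 2)/5) = 4.
That gives (4*3 + 1)/(4*5 + 2) = 13/22.
Compare the errors: |x - 3/5| = |213*5 - 3*356|/(356*5) = 3/1780, and |x - 13/22| = |213*22 - 13*356|/(356*22) = 58/7832.
Cross-multiplying, 3*7832 = 23496 < 103240 = 58*1780, so 3/1780 is smaller: the convergent 3/5 is closer to x than 13/22.

3/5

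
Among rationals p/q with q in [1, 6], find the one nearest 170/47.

18/5

Expand x = 170/47 as a continued fraction with the Euclidean algorithm:
  170 = 3*47 + 29, so a_0 = 3.
  47 = 1*29 + 18, so a_1 = 1.
  29 = 1*18 + 11, so a_2 = 1.
  18 = 1*11 + 7, so a_3 = 1.
  11 = 1*7 + 4, so a_4 = 1.
  7 = 1*4 + 3, so a_5 = 1.
  4 = 1*3 + 1, so a_6 = 1.
  3 = 3*1 + 0, so a_7 = 3.
so x = [3; 1, 1, 1, 1, 1, 1, 3].
Convergents (p_i = a_i*p_{i-1} + p_{i-2}, q_i = a_i*q_{i-1} + q_{i-2} with p_{-2}=0, p_{-1}=1, q_{-2}=1, q_{-1}=0), until the denominator exceeds 6:
  i=0: a_0=3, p_0 = 3*1 + 0 = 3, q_0 = 3*0 + 1 = 1.
  i=1: a_1=1, p_1 = 1*3 + 1 = 4, q_1 = 1*1 + 0 = 1.
  i=2: a_2=1, p_2 = 1*4 + 3 = 7, q_2 = 1*1 + 1 = 2.
  i=3: a_3=1, p_3 = 1*7 + 4 = 11, q_3 = 1*2 + 1 = 3.
  i=4: a_4=1, p_4 = 1*11 + 7 = 18, q_4 = 1*3 + 2 = 5.
  i=5: a_5=1, p_5 = 1*18 + 11 = 29, q_5 = 1*5 + 3 = 8.
q_5 = 8 > 6, so the last convergent with denominator <= 6 is p_4/q_4 = 18/5.
The closest fraction with denominator <= 6 is either p_4/q_4 or the intermediate fraction (k*p_4 + p_3)/(k*q_4 + q_3) with the largest k >= 1 whose denominator stays <= 6; these approach x as k grows, and every other convergent or intermediate fraction in range is farther away.
Largest k: floor((6 - q_3)/q_4) = floor((6 - 3)/5) = 0.
Since k = 0, no intermediate fraction beyond p_4/q_4 has denominator <= 6, so the convergent 18/5 is the closest (its error is |170*5 - 18*47|/(47*5) = 4/235).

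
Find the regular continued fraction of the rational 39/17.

[2; 3, 2, 2]

Run the Euclidean algorithm on 39 and 17; the successive quotients are the partial quotients a_0, a_1, ... (each step inverts the fractional part left over by the previous one):
  39 = 2*17 + 5, so a_0 = 2.
  17 = 3*5 + 2, so a_1 = 3.
  5 = 2*2 + 1, so a_2 = 2.
  2 = 2*1 + 0, so a_3 = 2.
The remainder reaches 0 after 4 divisions, so the expansion has 4 partial quotients, read off in order.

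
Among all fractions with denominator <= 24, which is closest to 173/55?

Expand x = 173/55 as a continued fraction with the Euclidean algorithm:
  173 = 3*55 + 8, so a_0 = 3.
  55 = 6*8 + 7, so a_1 = 6.
  8 = 1*7 + 1, so a_2 = 1.
  7 = 7*1 + 0, so a_3 = 7.
so x = [3; 6, 1, 7].
Convergents (p_i = a_i*p_{i-1} + p_{i-2}, q_i = a_i*q_{i-1} + q_{i-2} with p_{-2}=0, p_{-1}=1, q_{-2}=1, q_{-1}=0), until the denominator exceeds 24:
  i=0: a_0=3, p_0 = 3*1 + 0 = 3, q_0 = 3*0 + 1 = 1.
  i=1: a_1=6, p_1 = 6*3 + 1 = 19, q_1 = 6*1 + 0 = 6.
  i=2: a_2=1, p_2 = 1*19 + 3 = 22, q_2 = 1*6 + 1 = 7.
  i=3: a_3=7, p_3 = 7*22 + 19 = 173, q_3 = 7*7 + 6 = 55.
q_3 = 55 > 24, so the last convergent with denominator <= 24 is p_2/q_2 = 22/7.
The closest fraction with denominator <= 24 is either p_2/q_2 or the intermediate fraction (k*p_2 + p_1)/(k*q_2 + q_1) with the largest k >= 1 whose denominator stays <= 24; these approach x as k grows, and every other convergent or intermediate fraction in range is farther away.
Largest k: floor((24 - q_1)/q_2) = floor((24 - 6)/7) = 2.
That gives (2*22 + 19)/(2*7 + 6) = 63/20.
Compare the errors: |x - 22/7| = |173*7 - 22*55|/(55*7) = 1/385, and |x - 63/20| = |173*20 - 63*55|/(55*20) = 5/1100.
Cross-multiplying, 1*1100 = 1100 < 1925 = 5*385, so 1/385 is smaller: the convergent 22/7 is closer to x than 63/20.

22/7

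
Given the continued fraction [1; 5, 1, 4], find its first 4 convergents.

1/1, 6/5, 7/6, 34/29

Using the convergent recurrence p_i = a_i*p_{i-1} + p_{i-2}, q_i = a_i*q_{i-1} + q_{i-2} with p_{-2}=0, p_{-1}=1, q_{-2}=1, q_{-1}=0:
  i=0: a_0=1, p_0 = 1*1 + 0 = 1, q_0 = 1*0 + 1 = 1.
  i=1: a_1=5, p_1 = 5*1 + 1 = 6, q_1 = 5*1 + 0 = 5.
  i=2: a_2=1, p_2 = 1*6 + 1 = 7, q_2 = 1*5 + 1 = 6.
  i=3: a_3=4, p_3 = 4*7 + 6 = 34, q_3 = 4*6 + 5 = 29.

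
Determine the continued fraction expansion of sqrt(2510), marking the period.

[50; (10, 100)]

Write x_i = (sqrt(2510) + m_i)/d_i with (m_0, d_0) = (0, 1). a_0 = floor(sqrt(2510)) = 50, since 50^2 = 2500 <= 2510 < 2601 = 51^2.
Iterate m_{i+1} = d_i*a_i - m_i, d_{i+1} = (2510 - m_{i+1}^2)/d_i, a_{i+1} = floor((a_0 + m_{i+1})/d_{i+1}):
  m_1 = 1*50 - 0 = 50, d_1 = (2510 - 50^2)/1 = 10/1 = 10, a_1 = floor((50 + 50)/10) = 10.
  m_2 = 10*10 - 50 = 50, d_2 = (2510 - 50^2)/10 = 10/10 = 1, a_2 = floor((50 + 50)/1) = 100.
  m_3 = 1*100 - 50 = 50, d_3 = (2510 - 50^2)/1 = 10/1 = 10: (m_3, d_3) = (m_1, d_1) = (50, 10), so from here the quotients repeat a_1, a_2; the period length is 2.
Hence the expansion of sqrt(2510) is a_0 = 50 followed by the repeating block 10, 100 (period 2).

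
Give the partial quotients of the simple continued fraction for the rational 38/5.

[7; 1, 1, 2]

Run the Euclidean algorithm on 38 and 5; the successive quotients are the partial quotients a_0, a_1, ... (each step inverts the fractional part left over by the previous one):
  38 = 7*5 + 3, so a_0 = 7.
  5 = 1*3 + 2, so a_1 = 1.
  3 = 1*2 + 1, so a_2 = 1.
  2 = 2*1 + 0, so a_3 = 2.
The remainder reaches 0 after 4 divisions, so the expansion has 4 partial quotients, read off in order.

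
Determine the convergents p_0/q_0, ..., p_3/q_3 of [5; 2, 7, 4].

5/1, 11/2, 82/15, 339/62

Using the convergent recurrence p_i = a_i*p_{i-1} + p_{i-2}, q_i = a_i*q_{i-1} + q_{i-2} with p_{-2}=0, p_{-1}=1, q_{-2}=1, q_{-1}=0:
  i=0: a_0=5, p_0 = 5*1 + 0 = 5, q_0 = 5*0 + 1 = 1.
  i=1: a_1=2, p_1 = 2*5 + 1 = 11, q_1 = 2*1 + 0 = 2.
  i=2: a_2=7, p_2 = 7*11 + 5 = 82, q_2 = 7*2 + 1 = 15.
  i=3: a_3=4, p_3 = 4*82 + 11 = 339, q_3 = 4*15 + 2 = 62.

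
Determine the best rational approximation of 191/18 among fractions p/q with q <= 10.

53/5

Expand x = 191/18 as a continued fraction with the Euclidean algorithm:
  191 = 10*18 + 11, so a_0 = 10.
  18 = 1*11 + 7, so a_1 = 1.
  11 = 1*7 + 4, so a_2 = 1.
  7 = 1*4 + 3, so a_3 = 1.
  4 = 1*3 + 1, so a_4 = 1.
  3 = 3*1 + 0, so a_5 = 3.
so x = [10; 1, 1, 1, 1, 3].
Convergents (p_i = a_i*p_{i-1} + p_{i-2}, q_i = a_i*q_{i-1} + q_{i-2} with p_{-2}=0, p_{-1}=1, q_{-2}=1, q_{-1}=0), until the denominator exceeds 10:
  i=0: a_0=10, p_0 = 10*1 + 0 = 10, q_0 = 10*0 + 1 = 1.
  i=1: a_1=1, p_1 = 1*10 + 1 = 11, q_1 = 1*1 + 0 = 1.
  i=2: a_2=1, p_2 = 1*11 + 10 = 21, q_2 = 1*1 + 1 = 2.
  i=3: a_3=1, p_3 = 1*21 + 11 = 32, q_3 = 1*2 + 1 = 3.
  i=4: a_4=1, p_4 = 1*32 + 21 = 53, q_4 = 1*3 + 2 = 5.
  i=5: a_5=3, p_5 = 3*53 + 32 = 191, q_5 = 3*5 + 3 = 18.
q_5 = 18 > 10, so the last convergent with denominator <= 10 is p_4/q_4 = 53/5.
The closest fraction with denominator <= 10 is either p_4/q_4 or the intermediate fraction (k*p_4 + p_3)/(k*q_4 + q_3) with the largest k >= 1 whose denominator stays <= 10; these approach x as k grows, and every other convergent or intermediate fraction in range is farther away.
Largest k: floor((10 - q_3)/q_4) = floor((10 - 3)/5) = 1.
That gives (1*53 + 32)/(1*5 + 3) = 85/8.
Compare the errors: |x - 53/5| = |191*5 - 53*18|/(18*5) = 1/90, and |x - 85/8| = |191*8 - 85*18|/(18*8) = 2/144.
Cross-multiplying, 1*144 = 144 < 180 = 2*90, so 1/90 is smaller: the convergent 53/5 is closer to x than 85/8.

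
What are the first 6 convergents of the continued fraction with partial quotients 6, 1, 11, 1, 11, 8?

Using the convergent recurrence p_i = a_i*p_{i-1} + p_{i-2}, q_i = a_i*q_{i-1} + q_{i-2} with p_{-2}=0, p_{-1}=1, q_{-2}=1, q_{-1}=0:
  i=0: a_0=6, p_0 = 6*1 + 0 = 6, q_0 = 6*0 + 1 = 1.
  i=1: a_1=1, p_1 = 1*6 + 1 = 7, q_1 = 1*1 + 0 = 1.
  i=2: a_2=11, p_2 = 11*7 + 6 = 83, q_2 = 11*1 + 1 = 12.
  i=3: a_3=1, p_3 = 1*83 + 7 = 90, q_3 = 1*12 + 1 = 13.
  i=4: a_4=11, p_4 = 11*90 + 83 = 1073, q_4 = 11*13 + 12 = 155.
  i=5: a_5=8, p_5 = 8*1073 + 90 = 8674, q_5 = 8*155 + 13 = 1253.

6/1, 7/1, 83/12, 90/13, 1073/155, 8674/1253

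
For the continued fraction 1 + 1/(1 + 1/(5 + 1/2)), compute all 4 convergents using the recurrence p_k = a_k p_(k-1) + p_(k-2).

1/1, 2/1, 11/6, 24/13

Using the convergent recurrence p_i = a_i*p_{i-1} + p_{i-2}, q_i = a_i*q_{i-1} + q_{i-2} with p_{-2}=0, p_{-1}=1, q_{-2}=1, q_{-1}=0:
  i=0: a_0=1, p_0 = 1*1 + 0 = 1, q_0 = 1*0 + 1 = 1.
  i=1: a_1=1, p_1 = 1*1 + 1 = 2, q_1 = 1*1 + 0 = 1.
  i=2: a_2=5, p_2 = 5*2 + 1 = 11, q_2 = 5*1 + 1 = 6.
  i=3: a_3=2, p_3 = 2*11 + 2 = 24, q_3 = 2*6 + 1 = 13.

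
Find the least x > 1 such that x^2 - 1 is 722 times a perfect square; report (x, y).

(x, y) = (22619537, 841812)

First expand sqrt(722) as a continued fraction. With x_i = (sqrt(722) + m_i)/d_i and (m_0, d_0) = (0, 1): a_0 = floor(sqrt(722)) = 26, since 26^2 = 676 <= 722 < 729 = 27^2.
Iterate m_{i+1} = d_i*a_i - m_i, d_{i+1} = (722 - m_{i+1}^2)/d_i, a_{i+1} = floor((a_0 + m_{i+1})/d_{i+1}):
  m_1 = 1*26 - 0 = 26, d_1 = (722 - 26^2)/1 = 46/1 = 46, a_1 = floor((26 + 26)/46) = 1.
  m_2 = 46*1 - 26 = 20, d_2 = (722 - 20^2)/46 = 322/46 = 7, a_2 = floor((26 + 20)/7) = 6.
  m_3 = 7*6 - 20 = 22, d_3 = (722 - 22^2)/7 = 238/7 = 34, a_3 = floor((26 + 22)/34) = 1.
  m_4 = 34*1 - 22 = 12, d_4 = (722 - 12^2)/34 = 578/34 = 17, a_4 = floor((26 + 12)/17) = 2.
  m_5 = 17*2 - 12 = 22, d_5 = (722 - 22^2)/17 = 238/17 = 14, a_5 = floor((26 + 22)/14) = 3.
  m_6 = 14*3 - 22 = 20, d_6 = (722 - 20^2)/14 = 322/14 = 23, a_6 = floor((26 + 20)/23) = 2.
  m_7 = 23*2 - 20 = 26, d_7 = (722 - 26^2)/23 = 46/23 = 2, a_7 = floor((26 + 26)/2) = 26.
  m_8 = 2*26 - 26 = 26, d_8 = (722 - 26^2)/2 = 46/2 = 23, a_8 = floor((26 + 26)/23) = 2.
  m_9 = 23*2 - 26 = 20, d_9 = (722 - 20^2)/23 = 322/23 = 14, a_9 = floor((26 + 20)/14) = 3.
  m_10 = 14*3 - 20 = 22, d_10 = (722 - 22^2)/14 = 238/14 = 17, a_10 = floor((26 + 22)/17) = 2.
  m_11 = 17*2 - 22 = 12, d_11 = (722 - 12^2)/17 = 578/17 = 34, a_11 = floor((26 + 12)/34) = 1.
  m_12 = 34*1 - 12 = 22, d_12 = (722 - 22^2)/34 = 238/34 = 7, a_12 = floor((26 + 22)/7) = 6.
  m_13 = 7*6 - 22 = 20, d_13 = (722 - 20^2)/7 = 322/7 = 46, a_13 = floor((26 + 20)/46) = 1.
  m_14 = 46*1 - 20 = 26, d_14 = (722 - 26^2)/46 = 46/46 = 1, a_14 = floor((26 + 26)/1) = 52.
  m_15 = 1*52 - 26 = 26, d_15 = (722 - 26^2)/1 = 46/1 = 46: (m_15, d_15) = (m_1, d_1) = (26, 46), so from here the quotients repeat a_1, ..., a_14; the period length is 14.
So sqrt(722) = [26; (1, 6, 1, 2, 3, 2, 26, 2, 3, 2, 1, 6, 1, 52)] with period length k = 14.
k is even, so the fundamental solution of x^2 - 722y^2 = 1 is (p_{k-1}, q_{k-1}) = (p_13, q_13); compute convergents through index 13.
Convergents (p_i = a_i*p_{i-1} + p_{i-2}, q_i = a_i*q_{i-1} + q_{i-2} with p_{-2}=0, p_{-1}=1, q_{-2}=1, q_{-1}=0):
  i=0: a_0=26, p_0 = 26*1 + 0 = 26, q_0 = 26*0 + 1 = 1.
  i=1: a_1=1, p_1 = 1*26 + 1 = 27, q_1 = 1*1 + 0 = 1.
  i=2: a_2=6, p_2 = 6*27 + 26 = 188, q_2 = 6*1 + 1 = 7.
  i=3: a_3=1, p_3 = 1*188 + 27 = 215, q_3 = 1*7 + 1 = 8.
  i=4: a_4=2, p_4 = 2*215 + 188 = 618, q_4 = 2*8 + 7 = 23.
  i=5: a_5=3, p_5 = 3*618 + 215 = 2069, q_5 = 3*23 + 8 = 77.
  i=6: a_6=2, p_6 = 2*2069 + 618 = 4756, q_6 = 2*77 + 23 = 177.
  i=7: a_7=26, p_7 = 26*4756 + 2069 = 125725, q_7 = 26*177 + 77 = 4679.
  i=8: a_8=2, p_8 = 2*125725 + 4756 = 256206, q_8 = 2*4679 + 177 = 9535.
  i=9: a_9=3, p_9 = 3*256206 + 125725 = 894343, q_9 = 3*9535 + 4679 = 33284.
  i=10: a_10=2, p_10 = 2*894343 + 256206 = 2044892, q_10 = 2*33284 + 9535 = 76103.
  i=11: a_11=1, p_11 = 1*2044892 + 894343 = 2939235, q_11 = 1*76103 + 33284 = 109387.
  i=12: a_12=6, p_12 = 6*2939235 + 2044892 = 19680302, q_12 = 6*109387 + 76103 = 732425.
  i=13: a_13=1, p_13 = 1*19680302 + 2939235 = 22619537, q_13 = 1*732425 + 109387 = 841812.
Check: 22619537^2 - 722*841812^2 = 511643454094369 - 511643454094368 = 1, so (x, y) = (22619537, 841812) solves the equation, and by the theorem it is the least positive solution.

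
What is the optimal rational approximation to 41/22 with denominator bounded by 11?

Expand x = 41/22 as a continued fraction with the Euclidean algorithm:
  41 = 1*22 + 19, so a_0 = 1.
  22 = 1*19 + 3, so a_1 = 1.
  19 = 6*3 + 1, so a_2 = 6.
  3 = 3*1 + 0, so a_3 = 3.
so x = [1; 1, 6, 3].
Convergents (p_i = a_i*p_{i-1} + p_{i-2}, q_i = a_i*q_{i-1} + q_{i-2} with p_{-2}=0, p_{-1}=1, q_{-2}=1, q_{-1}=0), until the denominator exceeds 11:
  i=0: a_0=1, p_0 = 1*1 + 0 = 1, q_0 = 1*0 + 1 = 1.
  i=1: a_1=1, p_1 = 1*1 + 1 = 2, q_1 = 1*1 + 0 = 1.
  i=2: a_2=6, p_2 = 6*2 + 1 = 13, q_2 = 6*1 + 1 = 7.
  i=3: a_3=3, p_3 = 3*13 + 2 = 41, q_3 = 3*7 + 1 = 22.
q_3 = 22 > 11, so the last convergent with denominator <= 11 is p_2/q_2 = 13/7.
The closest fraction with denominator <= 11 is either p_2/q_2 or the intermediate fraction (k*p_2 + p_1)/(k*q_2 + q_1) with the largest k >= 1 whose denominator stays <= 11; these approach x as k grows, and every other convergent or intermediate fraction in range is farther away.
Largest k: floor((11 - q_1)/q_2) = floor((11 - 1)/7) = 1.
That gives (1*13 + 2)/(1*7 + 1) = 15/8.
Compare the errors: |x - 13/7| = |41*7 - 13*22|/(22*7) = 1/154, and |x - 15/8| = |41*8 - 15*22|/(22*8) = 2/176.
Cross-multiplying, 1*176 = 176 < 308 = 2*154, so 1/154 is smaller: the convergent 13/7 is closer to x than 15/8.

13/7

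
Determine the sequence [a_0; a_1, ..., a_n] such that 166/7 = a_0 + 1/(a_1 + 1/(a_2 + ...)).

[23; 1, 2, 2]

Run the Euclidean algorithm on 166 and 7; the successive quotients are the partial quotients a_0, a_1, ... (each step inverts the fractional part left over by the previous one):
  166 = 23*7 + 5, so a_0 = 23.
  7 = 1*5 + 2, so a_1 = 1.
  5 = 2*2 + 1, so a_2 = 2.
  2 = 2*1 + 0, so a_3 = 2.
The remainder reaches 0 after 4 divisions, so the expansion has 4 partial quotients, read off in order.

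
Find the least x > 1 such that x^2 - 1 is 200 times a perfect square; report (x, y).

First expand sqrt(200) as a continued fraction. With x_i = (sqrt(200) + m_i)/d_i and (m_0, d_0) = (0, 1): a_0 = floor(sqrt(200)) = 14, since 14^2 = 196 <= 200 < 225 = 15^2.
Iterate m_{i+1} = d_i*a_i - m_i, d_{i+1} = (200 - m_{i+1}^2)/d_i, a_{i+1} = floor((a_0 + m_{i+1})/d_{i+1}):
  m_1 = 1*14 - 0 = 14, d_1 = (200 - 14^2)/1 = 4/1 = 4, a_1 = floor((14 + 14)/4) = 7.
  m_2 = 4*7 - 14 = 14, d_2 = (200 - 14^2)/4 = 4/4 = 1, a_2 = floor((14 + 14)/1) = 28.
  m_3 = 1*28 - 14 = 14, d_3 = (200 - 14^2)/1 = 4/1 = 4: (m_3, d_3) = (m_1, d_1) = (14, 4), so from here the quotients repeat a_1, a_2; the period length is 2.
So sqrt(200) = [14; (7, 28)] with period length k = 2.
k is even, so the fundamental solution of x^2 - 200y^2 = 1 is (p_{k-1}, q_{k-1}) = (p_1, q_1); compute convergents through index 1.
Convergents (p_i = a_i*p_{i-1} + p_{i-2}, q_i = a_i*q_{i-1} + q_{i-2} with p_{-2}=0, p_{-1}=1, q_{-2}=1, q_{-1}=0):
  i=0: a_0=14, p_0 = 14*1 + 0 = 14, q_0 = 14*0 + 1 = 1.
  i=1: a_1=7, p_1 = 7*14 + 1 = 99, q_1 = 7*1 + 0 = 7.
Check: 99^2 - 200*7^2 = 9801 - 9800 = 1, so (x, y) = (99, 7) solves the equation, and by the theorem it is the least positive solution.

(x, y) = (99, 7)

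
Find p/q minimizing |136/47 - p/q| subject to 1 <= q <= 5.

Expand x = 136/47 as a continued fraction with the Euclidean algorithm:
  136 = 2*47 + 42, so a_0 = 2.
  47 = 1*42 + 5, so a_1 = 1.
  42 = 8*5 + 2, so a_2 = 8.
  5 = 2*2 + 1, so a_3 = 2.
  2 = 2*1 + 0, so a_4 = 2.
so x = [2; 1, 8, 2, 2].
Convergents (p_i = a_i*p_{i-1} + p_{i-2}, q_i = a_i*q_{i-1} + q_{i-2} with p_{-2}=0, p_{-1}=1, q_{-2}=1, q_{-1}=0), until the denominator exceeds 5:
  i=0: a_0=2, p_0 = 2*1 + 0 = 2, q_0 = 2*0 + 1 = 1.
  i=1: a_1=1, p_1 = 1*2 + 1 = 3, q_1 = 1*1 + 0 = 1.
  i=2: a_2=8, p_2 = 8*3 + 2 = 26, q_2 = 8*1 + 1 = 9.
q_2 = 9 > 5, so the last convergent with denominator <= 5 is p_1/q_1 = 3/1.
The closest fraction with denominator <= 5 is either p_1/q_1 or the intermediate fraction (k*p_1 + p_0)/(k*q_1 + q_0) with the largest k >= 1 whose denominator stays <= 5; these approach x as k grows, and every other convergent or intermediate fraction in range is farther away.
Largest k: floor((5 - q_0)/q_1) = floor((5 - 1)/1) = 4.
That gives (4*3 + 2)/(4*1 + 1) = 14/5.
Compare the errors: |x - 3/1| = |136*1 - 3*47|/(47*1) = 5/47, and |x - 14/5| = |136*5 - 14*47|/(47*5) = 22/235.
Cross-multiplying, 22*47 = 1034 < 1175 = 5*235, so 22/235 is smaller: the intermediate fraction 14/5 is closer to x than 3/1.

14/5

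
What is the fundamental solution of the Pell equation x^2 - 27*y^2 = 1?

First expand sqrt(27) as a continued fraction. With x_i = (sqrt(27) + m_i)/d_i and (m_0, d_0) = (0, 1): a_0 = floor(sqrt(27)) = 5, since 5^2 = 25 <= 27 < 36 = 6^2.
Iterate m_{i+1} = d_i*a_i - m_i, d_{i+1} = (27 - m_{i+1}^2)/d_i, a_{i+1} = floor((a_0 + m_{i+1})/d_{i+1}):
  m_1 = 1*5 - 0 = 5, d_1 = (27 - 5^2)/1 = 2/1 = 2, a_1 = floor((5 + 5)/2) = 5.
  m_2 = 2*5 - 5 = 5, d_2 = (27 - 5^2)/2 = 2/2 = 1, a_2 = floor((5 + 5)/1) = 10.
  m_3 = 1*10 - 5 = 5, d_3 = (27 - 5^2)/1 = 2/1 = 2: (m_3, d_3) = (m_1, d_1) = (5, 2), so from here the quotients repeat a_1, a_2; the period length is 2.
So sqrt(27) = [5; (5, 10)] with period length k = 2.
k is even, so the fundamental solution of x^2 - 27y^2 = 1 is (p_{k-1}, q_{k-1}) = (p_1, q_1); compute convergents through index 1.
Convergents (p_i = a_i*p_{i-1} + p_{i-2}, q_i = a_i*q_{i-1} + q_{i-2} with p_{-2}=0, p_{-1}=1, q_{-2}=1, q_{-1}=0):
  i=0: a_0=5, p_0 = 5*1 + 0 = 5, q_0 = 5*0 + 1 = 1.
  i=1: a_1=5, p_1 = 5*5 + 1 = 26, q_1 = 5*1 + 0 = 5.
Check: 26^2 - 27*5^2 = 676 - 675 = 1, so (x, y) = (26, 5) solves the equation, and by the theorem it is the least positive solution.

(x, y) = (26, 5)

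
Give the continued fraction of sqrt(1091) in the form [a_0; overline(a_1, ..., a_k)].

[33; overline(33, 66)]

Write x_i = (sqrt(1091) + m_i)/d_i with (m_0, d_0) = (0, 1). a_0 = floor(sqrt(1091)) = 33, since 33^2 = 1089 <= 1091 < 1156 = 34^2.
Iterate m_{i+1} = d_i*a_i - m_i, d_{i+1} = (1091 - m_{i+1}^2)/d_i, a_{i+1} = floor((a_0 + m_{i+1})/d_{i+1}):
  m_1 = 1*33 - 0 = 33, d_1 = (1091 - 33^2)/1 = 2/1 = 2, a_1 = floor((33 + 33)/2) = 33.
  m_2 = 2*33 - 33 = 33, d_2 = (1091 - 33^2)/2 = 2/2 = 1, a_2 = floor((33 + 33)/1) = 66.
  m_3 = 1*66 - 33 = 33, d_3 = (1091 - 33^2)/1 = 2/1 = 2: (m_3, d_3) = (m_1, d_1) = (33, 2), so from here the quotients repeat a_1, a_2; the period length is 2.
Hence the expansion of sqrt(1091) is a_0 = 33 followed by the repeating block 33, 66 (period 2).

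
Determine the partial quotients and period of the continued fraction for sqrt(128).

[11; (3, 5, 3, 22)]

Write x_i = (sqrt(128) + m_i)/d_i with (m_0, d_0) = (0, 1). a_0 = floor(sqrt(128)) = 11, since 11^2 = 121 <= 128 < 144 = 12^2.
Iterate m_{i+1} = d_i*a_i - m_i, d_{i+1} = (128 - m_{i+1}^2)/d_i, a_{i+1} = floor((a_0 + m_{i+1})/d_{i+1}):
  m_1 = 1*11 - 0 = 11, d_1 = (128 - 11^2)/1 = 7/1 = 7, a_1 = floor((11 + 11)/7) = 3.
  m_2 = 7*3 - 11 = 10, d_2 = (128 - 10^2)/7 = 28/7 = 4, a_2 = floor((11 + 10)/4) = 5.
  m_3 = 4*5 - 10 = 10, d_3 = (128 - 10^2)/4 = 28/4 = 7, a_3 = floor((11 + 10)/7) = 3.
  m_4 = 7*3 - 10 = 11, d_4 = (128 - 11^2)/7 = 7/7 = 1, a_4 = floor((11 + 11)/1) = 22.
  m_5 = 1*22 - 11 = 11, d_5 = (128 - 11^2)/1 = 7/1 = 7: (m_5, d_5) = (m_1, d_1) = (11, 7), so from here the quotients repeat a_1, ..., a_4; the period length is 4.
Hence the expansion of sqrt(128) is a_0 = 11 followed by the repeating block 3, 5, 3, 22 (period 4).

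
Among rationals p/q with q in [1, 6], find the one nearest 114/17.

Expand x = 114/17 as a continued fraction with the Euclidean algorithm:
  114 = 6*17 + 12, so a_0 = 6.
  17 = 1*12 + 5, so a_1 = 1.
  12 = 2*5 + 2, so a_2 = 2.
  5 = 2*2 + 1, so a_3 = 2.
  2 = 2*1 + 0, so a_4 = 2.
so x = [6; 1, 2, 2, 2].
Convergents (p_i = a_i*p_{i-1} + p_{i-2}, q_i = a_i*q_{i-1} + q_{i-2} with p_{-2}=0, p_{-1}=1, q_{-2}=1, q_{-1}=0), until the denominator exceeds 6:
  i=0: a_0=6, p_0 = 6*1 + 0 = 6, q_0 = 6*0 + 1 = 1.
  i=1: a_1=1, p_1 = 1*6 + 1 = 7, q_1 = 1*1 + 0 = 1.
  i=2: a_2=2, p_2 = 2*7 + 6 = 20, q_2 = 2*1 + 1 = 3.
  i=3: a_3=2, p_3 = 2*20 + 7 = 47, q_3 = 2*3 + 1 = 7.
q_3 = 7 > 6, so the last convergent with denominator <= 6 is p_2/q_2 = 20/3.
The closest fraction with denominator <= 6 is either p_2/q_2 or the intermediate fraction (k*p_2 + p_1)/(k*q_2 + q_1) with the largest k >= 1 whose denominator stays <= 6; these approach x as k grows, and every other convergent or intermediate fraction in range is farther away.
Largest k: floor((6 - q_1)/q_2) = floor((6 - 1)/3) = 1.
That gives (1*20 + 7)/(1*3 + 1) = 27/4.
Compare the errors: |x - 20/3| = |114*3 - 20*17|/(17*3) = 2/51, and |x - 27/4| = |114*4 - 27*17|/(17*4) = 3/68.
Cross-multiplying, 2*68 = 136 < 153 = 3*51, so 2/51 is smaller: the convergent 20/3 is closer to x than 27/4.

20/3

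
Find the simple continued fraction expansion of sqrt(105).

Write x_i = (sqrt(105) + m_i)/d_i with (m_0, d_0) = (0, 1). a_0 = floor(sqrt(105)) = 10, since 10^2 = 100 <= 105 < 121 = 11^2.
Iterate m_{i+1} = d_i*a_i - m_i, d_{i+1} = (105 - m_{i+1}^2)/d_i, a_{i+1} = floor((a_0 + m_{i+1})/d_{i+1}):
  m_1 = 1*10 - 0 = 10, d_1 = (105 - 10^2)/1 = 5/1 = 5, a_1 = floor((10 + 10)/5) = 4.
  m_2 = 5*4 - 10 = 10, d_2 = (105 - 10^2)/5 = 5/5 = 1, a_2 = floor((10 + 10)/1) = 20.
  m_3 = 1*20 - 10 = 10, d_3 = (105 - 10^2)/1 = 5/1 = 5: (m_3, d_3) = (m_1, d_1) = (10, 5), so from here the quotients repeat a_1, a_2; the period length is 2.
Hence the expansion of sqrt(105) is a_0 = 10 followed by the repeating block 4, 20 (period 2).

[10; (4, 20)]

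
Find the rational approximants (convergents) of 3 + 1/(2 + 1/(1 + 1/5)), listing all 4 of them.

Using the convergent recurrence p_i = a_i*p_{i-1} + p_{i-2}, q_i = a_i*q_{i-1} + q_{i-2} with p_{-2}=0, p_{-1}=1, q_{-2}=1, q_{-1}=0:
  i=0: a_0=3, p_0 = 3*1 + 0 = 3, q_0 = 3*0 + 1 = 1.
  i=1: a_1=2, p_1 = 2*3 + 1 = 7, q_1 = 2*1 + 0 = 2.
  i=2: a_2=1, p_2 = 1*7 + 3 = 10, q_2 = 1*2 + 1 = 3.
  i=3: a_3=5, p_3 = 5*10 + 7 = 57, q_3 = 5*3 + 2 = 17.

3/1, 7/2, 10/3, 57/17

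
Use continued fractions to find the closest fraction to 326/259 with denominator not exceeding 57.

Expand x = 326/259 as a continued fraction with the Euclidean algorithm:
  326 = 1*259 + 67, so a_0 = 1.
  259 = 3*67 + 58, so a_1 = 3.
  67 = 1*58 + 9, so a_2 = 1.
  58 = 6*9 + 4, so a_3 = 6.
  9 = 2*4 + 1, so a_4 = 2.
  4 = 4*1 + 0, so a_5 = 4.
so x = [1; 3, 1, 6, 2, 4].
Convergents (p_i = a_i*p_{i-1} + p_{i-2}, q_i = a_i*q_{i-1} + q_{i-2} with p_{-2}=0, p_{-1}=1, q_{-2}=1, q_{-1}=0), until the denominator exceeds 57:
  i=0: a_0=1, p_0 = 1*1 + 0 = 1, q_0 = 1*0 + 1 = 1.
  i=1: a_1=3, p_1 = 3*1 + 1 = 4, q_1 = 3*1 + 0 = 3.
  i=2: a_2=1, p_2 = 1*4 + 1 = 5, q_2 = 1*3 + 1 = 4.
  i=3: a_3=6, p_3 = 6*5 + 4 = 34, q_3 = 6*4 + 3 = 27.
  i=4: a_4=2, p_4 = 2*34 + 5 = 73, q_4 = 2*27 + 4 = 58.
q_4 = 58 > 57, so the last convergent with denominator <= 57 is p_3/q_3 = 34/27.
The closest fraction with denominator <= 57 is either p_3/q_3 or the intermediate fraction (k*p_3 + p_2)/(k*q_3 + q_2) with the largest k >= 1 whose denominator stays <= 57; these approach x as k grows, and every other convergent or intermediate fraction in range is farther away.
Largest k: floor((57 - q_2)/q_3) = floor((57 - 4)/27) = 1.
That gives (1*34 + 5)/(1*27 + 4) = 39/31.
Compare the errors: |x - 34/27| = |326*27 - 34*259|/(259*27) = 4/6993, and |x - 39/31| = |326*31 - 39*259|/(259*31) = 5/8029.
Cross-multiplying, 4*8029 = 32116 < 34965 = 5*6993, so 4/6993 is smaller: the convergent 34/27 is closer to x than 39/31.

34/27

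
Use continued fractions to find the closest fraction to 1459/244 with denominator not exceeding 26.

Expand x = 1459/244 as a continued fraction with the Euclidean algorithm:
  1459 = 5*244 + 239, so a_0 = 5.
  244 = 1*239 + 5, so a_1 = 1.
  239 = 47*5 + 4, so a_2 = 47.
  5 = 1*4 + 1, so a_3 = 1.
  4 = 4*1 + 0, so a_4 = 4.
so x = [5; 1, 47, 1, 4].
Convergents (p_i = a_i*p_{i-1} + p_{i-2}, q_i = a_i*q_{i-1} + q_{i-2} with p_{-2}=0, p_{-1}=1, q_{-2}=1, q_{-1}=0), until the denominator exceeds 26:
  i=0: a_0=5, p_0 = 5*1 + 0 = 5, q_0 = 5*0 + 1 = 1.
  i=1: a_1=1, p_1 = 1*5 + 1 = 6, q_1 = 1*1 + 0 = 1.
  i=2: a_2=47, p_2 = 47*6 + 5 = 287, q_2 = 47*1 + 1 = 48.
q_2 = 48 > 26, so the last convergent with denominator <= 26 is p_1/q_1 = 6/1.
The closest fraction with denominator <= 26 is either p_1/q_1 or the intermediate fraction (k*p_1 + p_0)/(k*q_1 + q_0) with the largest k >= 1 whose denominator stays <= 26; these approach x as k grows, and every other convergent or intermediate fraction in range is farther away.
Largest k: floor((26 - q_0)/q_1) = floor((26 - 1)/1) = 25.
That gives (25*6 + 5)/(25*1 + 1) = 155/26.
Compare the errors: |x - 6/1| = |1459*1 - 6*244|/(244*1) = 5/244, and |x - 155/26| = |1459*26 - 155*244|/(244*26) = 114/6344.
Cross-multiplying, 114*244 = 27816 < 31720 = 5*6344, so 114/6344 is smaller: the intermediate fraction 155/26 is closer to x than 6/1.

155/26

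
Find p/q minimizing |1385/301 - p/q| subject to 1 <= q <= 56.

Expand x = 1385/301 as a continued fraction with the Euclidean algorithm:
  1385 = 4*301 + 181, so a_0 = 4.
  301 = 1*181 + 120, so a_1 = 1.
  181 = 1*120 + 61, so a_2 = 1.
  120 = 1*61 + 59, so a_3 = 1.
  61 = 1*59 + 2, so a_4 = 1.
  59 = 29*2 + 1, so a_5 = 29.
  2 = 2*1 + 0, so a_6 = 2.
so x = [4; 1, 1, 1, 1, 29, 2].
Convergents (p_i = a_i*p_{i-1} + p_{i-2}, q_i = a_i*q_{i-1} + q_{i-2} with p_{-2}=0, p_{-1}=1, q_{-2}=1, q_{-1}=0), until the denominator exceeds 56:
  i=0: a_0=4, p_0 = 4*1 + 0 = 4, q_0 = 4*0 + 1 = 1.
  i=1: a_1=1, p_1 = 1*4 + 1 = 5, q_1 = 1*1 + 0 = 1.
  i=2: a_2=1, p_2 = 1*5 + 4 = 9, q_2 = 1*1 + 1 = 2.
  i=3: a_3=1, p_3 = 1*9 + 5 = 14, q_3 = 1*2 + 1 = 3.
  i=4: a_4=1, p_4 = 1*14 + 9 = 23, q_4 = 1*3 + 2 = 5.
  i=5: a_5=29, p_5 = 29*23 + 14 = 681, q_5 = 29*5 + 3 = 148.
q_5 = 148 > 56, so the last convergent with denominator <= 56 is p_4/q_4 = 23/5.
The closest fraction with denominator <= 56 is either p_4/q_4 or the intermediate fraction (k*p_4 + p_3)/(k*q_4 + q_3) with the largest k >= 1 whose denominator stays <= 56; these approach x as k grows, and every other convergent or intermediate fraction in range is farther away.
Largest k: floor((56 - q_3)/q_4) = floor((56 - 3)/5) = 10.
That gives (10*23 + 14)/(10*5 + 3) = 244/53.
Compare the errors: |x - 23/5| = |1385*5 - 23*301|/(301*5) = 2/1505, and |x - 244/53| = |1385*53 - 244*301|/(301*53) = 39/15953.
Cross-multiplying, 2*15953 = 31906 < 58695 = 39*1505, so 2/1505 is smaller: the convergent 23/5 is closer to x than 244/53.

23/5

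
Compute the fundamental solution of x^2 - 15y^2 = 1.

First expand sqrt(15) as a continued fraction. With x_i = (sqrt(15) + m_i)/d_i and (m_0, d_0) = (0, 1): a_0 = floor(sqrt(15)) = 3, since 3^2 = 9 <= 15 < 16 = 4^2.
Iterate m_{i+1} = d_i*a_i - m_i, d_{i+1} = (15 - m_{i+1}^2)/d_i, a_{i+1} = floor((a_0 + m_{i+1})/d_{i+1}):
  m_1 = 1*3 - 0 = 3, d_1 = (15 - 3^2)/1 = 6/1 = 6, a_1 = floor((3 + 3)/6) = 1.
  m_2 = 6*1 - 3 = 3, d_2 = (15 - 3^2)/6 = 6/6 = 1, a_2 = floor((3 + 3)/1) = 6.
  m_3 = 1*6 - 3 = 3, d_3 = (15 - 3^2)/1 = 6/1 = 6: (m_3, d_3) = (m_1, d_1) = (3, 6), so from here the quotients repeat a_1, a_2; the period length is 2.
So sqrt(15) = [3; (1, 6)] with period length k = 2.
k is even, so the fundamental solution of x^2 - 15y^2 = 1 is (p_{k-1}, q_{k-1}) = (p_1, q_1); compute convergents through index 1.
Convergents (p_i = a_i*p_{i-1} + p_{i-2}, q_i = a_i*q_{i-1} + q_{i-2} with p_{-2}=0, p_{-1}=1, q_{-2}=1, q_{-1}=0):
  i=0: a_0=3, p_0 = 3*1 + 0 = 3, q_0 = 3*0 + 1 = 1.
  i=1: a_1=1, p_1 = 1*3 + 1 = 4, q_1 = 1*1 + 0 = 1.
Check: 4^2 - 15*1^2 = 16 - 15 = 1, so (x, y) = (4, 1) solves the equation, and by the theorem it is the least positive solution.

(x, y) = (4, 1)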